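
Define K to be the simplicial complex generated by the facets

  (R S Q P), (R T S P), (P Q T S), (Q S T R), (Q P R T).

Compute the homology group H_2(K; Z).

We work with the vertex ordering P < Q < R < S < T. The simplices of K, each written with vertices in increasing order, are:

  0-simplices (5): P, Q, R, S, T
  1-simplices (10): PQ, PR, PS, PT, QR, QS, QT, RS, RT, ST
  2-simplices (10): PQR, PQS, PQT, PRS, PRT, PST, QRS, QRT, QST, RST
  3-simplices (5): PQRS, PQRT, PQST, PRST, QRST

so the chain groups are C_0 ≅ Z^5, C_1 ≅ Z^10, C_2 ≅ Z^10, C_3 ≅ Z^5.

The boundary map ∂_1: C_1 → C_0 sends each edge [p,q] (with p < q) to q − p. For instance
  ∂PT = T − P.
The resulting 5×10 matrix has rank 4, and its Smith normal form has invariant factors (1,1,1,1).

Boundary ∂_2: C_2 → C_1 maps a triangle to the signed sum of its edges. For instance
  ∂QRT = RT − QT + QR,
  ∂QRS = RS − QS + QR.
The resulting 10×10 matrix has rank 6, and its Smith normal form has invariant factors (1,1,1,1,1,1).

∂_3: C_3 → C_2 sends each 3-simplex σ to the alternating sum Σ_i (−1)^i (σ with its i-th vertex removed). For instance
  ∂PQST = QST − PST + PQT − PQS,
  ∂QRST = RST − QST + QRT − QRS.
The 10×5 boundary matrix has rank 4 and Smith normal form diag(1,1,1,1).

Computing H_k = (kernel of ∂_k) / (image of ∂_{k+1}):

  H_2: rank ker ∂_2 − rank ∂_3 = (10 − 6) − 4 = 0, and the invariant factors of ∂_3 are all 1, so H_2 ≅ 0.

H_2 ≅ 0.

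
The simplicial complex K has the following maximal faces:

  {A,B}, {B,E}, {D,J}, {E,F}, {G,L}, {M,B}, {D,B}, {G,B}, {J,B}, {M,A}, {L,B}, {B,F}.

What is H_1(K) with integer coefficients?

Take the total order A < B < D < E < F < G < J < L < M on the vertex set. Then K (dimension 1) consists of the simplices:

  0-simplices (9): A, B, D, E, F, G, J, L, M
  1-simplices (12): AB, AM, BD, BE, BF, BG, BJ, BL, BM, DJ, EF, GL

so the chain groups are C_0 ≅ Z^9, C_1 ≅ Z^12.

The boundary map ∂_1: C_1 → C_0 is given by ∂[p,q] = [q] − [p].
This gives a 9×12 integer matrix of rank 8; reducing to Smith normal form yields diagonal entries (1,1,1,1,1,1,1,1).

Now H_k = ker ∂_k / im ∂_{k+1}, so:

  H_1: rank ker ∂_1 − rank ∂_2 = (12 − 8) − 0 = 4, and there is no ∂_2, so H_1 ≅ Z^4.

H_1 ≅ Z^4.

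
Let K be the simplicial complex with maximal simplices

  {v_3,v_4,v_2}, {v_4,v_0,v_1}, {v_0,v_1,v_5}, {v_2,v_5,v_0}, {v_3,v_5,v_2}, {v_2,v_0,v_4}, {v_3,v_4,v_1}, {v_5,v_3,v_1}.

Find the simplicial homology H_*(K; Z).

H_0 ≅ Z,  H_1 = 0,  H_2 ≅ Z.

We work with the vertex ordering v_0 < v_1 < v_2 < v_3 < v_4 < v_5. The simplices of K, each written with vertices in increasing order, are:

  0-simplices (6): [v_0], [v_1], [v_2], [v_3], [v_4], [v_5]
  1-simplices (12): [v_0,v_1], [v_0,v_2], [v_0,v_4], [v_0,v_5], [v_1,v_3], [v_1,v_4], [v_1,v_5], [v_2,v_3], [v_2,v_4], [v_2,v_5], [v_3,v_4], [v_3,v_5]
  2-simplices (8): [v_0,v_1,v_4], [v_0,v_1,v_5], [v_0,v_2,v_4], [v_0,v_2,v_5], [v_1,v_3,v_4], [v_1,v_3,v_5], [v_2,v_3,v_4], [v_2,v_3,v_5]

so the chain groups are C_0 ≅ Z^6, C_1 ≅ Z^12, C_2 ≅ Z^8.

Boundary ∂_1: C_1 → C_0 maps an edge to its endpoints' difference, ∂[p,q] = q − p. For instance
  ∂[v_1,v_4] = [v_4] − [v_1].
As a 6×12 matrix over Z this has rank 5, with invariant factors (1,1,1,1,1).

The boundary map ∂_2: C_2 → C_1 maps a triangle to the signed sum of its edges. For instance
  ∂[v_2,v_3,v_5] = [v_3,v_5] − [v_2,v_5] + [v_2,v_3],
  ∂[v_0,v_2,v_4] = [v_2,v_4] − [v_0,v_4] + [v_0,v_2].
The 12×8 boundary matrix has rank 7 and Smith normal form diag(1,1,1,1,1,1,1).

From H_k ≅ ker(∂_k) / im(∂_{k+1}) we obtain:

  H_0: rank C_0 − rank ∂_1 = 6 − 5 = 1, and the invariant factors of ∂_1 are all 1, so H_0 = Z.
  H_1: rank ker ∂_1 − rank ∂_2 = (12 − 5) − 7 = 0, and the invariant factors of ∂_2 are all 1, so H_1 = 0.
  H_2: rank ker ∂_2 − rank ∂_3 = (8 − 7) − 0 = 1, and there is no ∂_3, so H_2 = Z.

(K is a triangulation of the 2-sphere S^2.)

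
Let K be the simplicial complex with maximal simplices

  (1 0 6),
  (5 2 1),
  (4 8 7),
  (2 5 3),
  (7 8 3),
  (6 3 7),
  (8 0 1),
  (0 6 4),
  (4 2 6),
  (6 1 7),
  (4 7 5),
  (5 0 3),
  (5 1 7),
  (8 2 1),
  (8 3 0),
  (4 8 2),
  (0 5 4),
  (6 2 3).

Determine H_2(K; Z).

H_2 ≅ Z.

Order the vertices as 0 < 1 < 2 < 3 < 4 < 5 < 6 < 7 < 8. Listing each simplex with vertices in this order, K has dimension 2 with simplices:

  0-simplices (9): [0], [1], [2], [3], [4], [5], [6], [7], [8]
  1-simplices (27): (27 of them)
  2-simplices (18): [0,1,6], [0,1,8], [0,3,5], [0,3,8], [0,4,5], [0,4,6], [1,2,5], [1,2,8], [1,5,7], [1,6,7], [2,3,5], [2,3,6], [2,4,6], [2,4,8], [3,6,7], [3,7,8], [4,5,7], [4,7,8]

so the chain groups are C_0 ≅ Z^9, C_1 ≅ Z^27, C_2 ≅ Z^18.

Boundary ∂_1: C_1 → C_0 maps an edge to its endpoints' difference, ∂[p,q] = q − p. For instance
  ∂[1,5] = [5] − [1].
This gives a 9×27 integer matrix of rank 8; reducing to Smith normal form yields diagonal entries (1,1,1,1,1,1,1,1).

∂_2: C_2 → C_1 maps a triangle to the signed sum of its edges. For instance
  ∂[3,7,8] = [7,8] − [3,8] + [3,7],
  ∂[0,1,8] = [1,8] − [0,8] + [0,1].
This gives a 27×18 integer matrix of rank 17; reducing to Smith normal form yields diagonal entries (1,1,1,1,1,1,1,1,1,1,1,1,1,1,1,1,1).

Now H_k = ker ∂_k / im ∂_{k+1}, so:

  H_2: rank ker ∂_2 − rank ∂_3 = (18 − 17) − 0 = 1, and there is no ∂_3, so H_2 ≅ Z.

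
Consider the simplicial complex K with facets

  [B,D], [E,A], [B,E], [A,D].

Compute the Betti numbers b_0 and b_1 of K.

b_0 = 1, b_1 = 1.

Fix the vertex order A < B < D < E and write every simplex with vertices in increasing order. Then dim K = 1 and the simplices of K are:

  0-simplices (4): A, B, D, E
  1-simplices (4): AD, AE, BD, BE

Hence C_0 ≅ Z^4, C_1 ≅ Z^4.

∂_1: C_1 → C_0 is given by ∂[p,q] = [q] − [p]. For instance
  ∂BE = E − B.
As a 4×4 matrix over Z this has rank 3, with invariant factors (1,1,1).

Computing H_k = (kernel of ∂_k) / (image of ∂_{k+1}):

  H_0: rank C_0 − rank ∂_1 = 4 − 3 = 1, and the invariant factors of ∂_1 are all 1, so H_0 ≅ Z.
  H_1: rank ker ∂_1 − rank ∂_2 = (4 − 3) − 0 = 1, and there is no ∂_2, so H_1 ≅ Z.

As a check, the Euler characteristic is 4 − 4 = 0, which agrees with 1 − 1 = 0.

Hence the Betti numbers are b_0 = 1, b_1 = 1.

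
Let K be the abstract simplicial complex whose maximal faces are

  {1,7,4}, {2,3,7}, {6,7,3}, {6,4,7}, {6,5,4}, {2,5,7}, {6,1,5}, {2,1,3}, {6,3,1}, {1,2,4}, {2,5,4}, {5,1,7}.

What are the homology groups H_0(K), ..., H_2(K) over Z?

K has 7 vertices, 18 edges, 12 triangles.
rank ∂_0 = 0, rank ∂_1 = 6 ⇒ b_0 = 7 − 0 − 6 = 1; all invariant factors of ∂_1 are 1 so no torsion. So H_0 = Z.
rank ∂_1 = 6, rank ∂_2 = 12 ⇒ b_1 = 18 − 6 − 12 = 0; ∂_2 has invariant factor(s) [2] giving torsion. So H_1 = Z_2.
rank ∂_2 = 12, rank ∂_3 = 0 ⇒ b_2 = 12 − 12 − 0 = 0. So H_2 = 0.

H_0 = Z,  H_1 = Z_2,  H_2 = 0.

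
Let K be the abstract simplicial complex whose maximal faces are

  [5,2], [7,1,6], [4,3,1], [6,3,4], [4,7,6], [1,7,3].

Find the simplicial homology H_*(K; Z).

H_0 ≅ Z^2,  H_1 ≅ Z,  H_2 = 0.

Take the total order 1 < 2 < 3 < 4 < 5 < 6 < 7 on the vertex set. Then K (dimension 2) consists of the simplices:

  0-simplices (7): [1], [2], [3], [4], [5], [6], [7]
  1-simplices (11): [1,3], [1,4], [1,6], [1,7], [2,5], [3,4], [3,6], [3,7], [4,6], [4,7], [6,7]
  2-simplices (5): [1,3,4], [1,3,7], [1,6,7], [3,4,6], [4,6,7]

Hence C_0 ≅ Z^7, C_1 ≅ Z^11, C_2 ≅ Z^5.

Boundary ∂_1: C_1 → C_0 is given by ∂[p,q] = [q] − [p]. For instance
  ∂[1,7] = [7] − [1].
The resulting 7×11 matrix has rank 5, and its Smith normal form has invariant factors (1,1,1,1,1).

Boundary ∂_2: C_2 → C_1 sends each 2-simplex [p,q,r] to [q,r] − [p,r] + [p,q]. For instance
  ∂[1,6,7] = [6,7] − [1,7] + [1,6],
  ∂[4,6,7] = [6,7] − [4,7] + [4,6].
This gives a 11×5 integer matrix of rank 5; reducing to Smith normal form yields diagonal entries (1,1,1,1,1).

Computing H_k = (kernel of ∂_k) / (image of ∂_{k+1}):

  H_0: rank C_0 − rank ∂_1 = 7 − 5 = 2, and the invariant factors of ∂_1 are all 1, so H_0 = Z^2.
  H_1: rank ker ∂_1 − rank ∂_2 = (11 − 5) − 5 = 1, and the invariant factors of ∂_2 are all 1, so H_1 = Z.
  H_2: rank ker ∂_2 − rank ∂_3 = (5 − 5) − 0 = 0, and there is no ∂_3, so H_2 = 0.

As a check, the Euler characteristic is 7 − 11 + 5 = 1, which agrees with 2 − 1 + 0 = 1.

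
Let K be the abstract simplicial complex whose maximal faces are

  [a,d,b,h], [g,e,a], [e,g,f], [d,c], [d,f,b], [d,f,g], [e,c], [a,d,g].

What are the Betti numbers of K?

Fix the vertex order a < b < c < d < e < f < g < h and write every simplex with vertices in increasing order. Then dim K = 3 and the simplices of K are:

  0-simplices (8): a, b, c, d, e, f, g, h
  1-simplices (16): ab, ad, ae, ag, ah, bd, bf, bh, cd, ce, df, dg, dh, ef, eg, fg
  2-simplices (9): abd, abh, adg, adh, aeg, bdf, bdh, dfg, efg
  3-simplices (1): abdh

so the chain groups are C_0 ≅ Z^8, C_1 ≅ Z^16, C_2 ≅ Z^9, C_3 ≅ Z^1.

∂_1: C_1 → C_0 maps an edge to its endpoints' difference, ∂[p,q] = q − p.
As a 8×16 matrix over Z this has rank 7, with invariant factors (1,1,1,1,1,1,1).

The boundary map ∂_2: C_2 → C_1 maps a triangle to the signed sum of its edges. For instance
  ∂efg = fg − eg + ef,
  ∂dfg = fg − dg + df.
The 16×9 boundary matrix has rank 8 and Smith normal form diag(1,1,1,1,1,1,1,1).

The boundary map ∂_3: C_3 → C_2 sends each 3-simplex σ to the alternating sum Σ_i (−1)^i (σ with its i-th vertex removed). For instance
  ∂abdh = bdh − adh + abh − abd.
This gives a 9×1 integer matrix of rank 1; reducing to Smith normal form yields diagonal entries (1).

From H_k ≅ ker(∂_k) / im(∂_{k+1}) we obtain:

  H_0: rank C_0 − rank ∂_1 = 8 − 7 = 1, and the invariant factors of ∂_1 are all 1, so H_0 ≅ Z.
  H_1: rank ker ∂_1 − rank ∂_2 = (16 − 7) − 8 = 1, and the invariant factors of ∂_2 are all 1, so H_1 ≅ Z.
  H_2: rank ker ∂_2 − rank ∂_3 = (9 − 8) − 1 = 0, and the invariant factors of ∂_3 are all 1, so H_2 ≅ 0.
  H_3: rank ker ∂_3 − rank ∂_4 = (1 − 1) − 0 = 0, and there is no ∂_4, so H_3 ≅ 0.

As a check, the Euler characteristic is 8 − 16 + 9 − 1 = 0, which agrees with 1 − 1 + 0 − 0 = 0.

Hence the Betti numbers are b_0 = 1, b_1 = 1, b_2 = 0, b_3 = 0.

b_0 = 1, b_1 = 1, b_2 = 0, b_3 = 0.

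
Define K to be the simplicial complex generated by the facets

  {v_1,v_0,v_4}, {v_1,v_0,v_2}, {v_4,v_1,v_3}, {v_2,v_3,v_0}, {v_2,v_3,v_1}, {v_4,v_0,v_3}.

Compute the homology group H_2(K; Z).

H_2 ≅ Z.

K has 5 vertices, 9 edges, 6 triangles.
rank ∂_2 = 5, rank ∂_3 = 0 ⇒ b_2 = 6 − 5 − 0 = 1. So H_2 = Z.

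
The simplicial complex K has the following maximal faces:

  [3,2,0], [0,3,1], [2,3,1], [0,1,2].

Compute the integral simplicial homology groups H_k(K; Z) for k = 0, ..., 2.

Order the vertices as 0 < 1 < 2 < 3. Listing each simplex with vertices in this order, K has dimension 2 with simplices:

  0-simplices (4): [0], [1], [2], [3]
  1-simplices (6): [0,1], [0,2], [0,3], [1,2], [1,3], [2,3]
  2-simplices (4): [0,1,2], [0,1,3], [0,2,3], [1,2,3]

giving chain groups C_0 ≅ Z^4, C_1 ≅ Z^6, C_2 ≅ Z^4.

Boundary ∂_1: C_1 → C_0 maps an edge to its endpoints' difference, ∂[p,q] = q − p.
The resulting 4×6 matrix has rank 3, and its Smith normal form has invariant factors (1,1,1).

Boundary ∂_2: C_2 → C_1 maps a triangle to the signed sum of its edges. For instance
  ∂[1,2,3] = [2,3] − [1,3] + [1,2],
  ∂[0,1,3] = [1,3] − [0,3] + [0,1].
This gives a 6×4 integer matrix of rank 3; reducing to Smith normal form yields diagonal entries (1,1,1).

Computing H_k = (kernel of ∂_k) / (image of ∂_{k+1}):

  H_0: rank C_0 − rank ∂_1 = 4 − 3 = 1, and the invariant factors of ∂_1 are all 1, so H_0 = Z.
  H_1: rank ker ∂_1 − rank ∂_2 = (6 − 3) − 3 = 0, and the invariant factors of ∂_2 are all 1, so H_1 = 0.
  H_2: rank ker ∂_2 − rank ∂_3 = (4 − 3) − 0 = 1, and there is no ∂_3, so H_2 = Z.

H_0 = Z,  H_1 = 0,  H_2 = Z.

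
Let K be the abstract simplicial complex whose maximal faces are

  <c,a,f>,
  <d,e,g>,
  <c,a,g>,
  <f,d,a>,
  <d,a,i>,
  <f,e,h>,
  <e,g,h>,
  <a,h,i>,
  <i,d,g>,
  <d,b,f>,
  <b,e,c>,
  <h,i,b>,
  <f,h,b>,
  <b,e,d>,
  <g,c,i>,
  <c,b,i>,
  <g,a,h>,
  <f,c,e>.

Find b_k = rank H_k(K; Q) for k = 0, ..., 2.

Order the vertices as a < b < c < d < e < f < g < h < i. Listing each simplex with vertices in this order, K has dimension 2 with simplices:

  0-simplices (9): a, b, c, d, e, f, g, h, i
  1-simplices (27): ac, ad, af, ag, ah, ai, bc, bd, be, bf, bh, bi, ce, cf, cg, ci, de, df, dg, di, ef, eg, eh, fh, gh, gi, hi
  2-simplices (18): acf, acg, adf, adi, agh, ahi, bce, bci, bde, bdf, bfh, bhi, cef, cgi, deg, dgi, efh, egh

Hence C_0 ≅ Z^9, C_1 ≅ Z^27, C_2 ≅ Z^18.

The boundary map ∂_1: C_1 → C_0 sends each edge [p,q] (with p < q) to q − p.
The 9×27 boundary matrix has rank 8 and Smith normal form diag(1,1,1,1,1,1,1,1).

Boundary ∂_2: C_2 → C_1 maps a triangle to the signed sum of its edges. For instance
  ∂acg = cg − ag + ac,
  ∂agh = gh − ah + ag.
This gives a 27×18 integer matrix of rank 18; reducing to Smith normal form yields diagonal entries (1,1,1,1,1,1,1,1,1,1,1,1,1,1,1,1,1,2).

Now H_k = ker ∂_k / im ∂_{k+1}, so:

  H_0: rank C_0 − rank ∂_1 = 9 − 8 = 1, and the invariant factors of ∂_1 are all 1, so H_0 ≅ Z.
  H_1: rank ker ∂_1 − rank ∂_2 = (27 − 8) − 18 = 1, and ∂_2 has invariant factor 2 > 1, so H_1 ≅ Z ⊕ Z_2.
  H_2: rank ker ∂_2 − rank ∂_3 = (18 − 18) − 0 = 0, and there is no ∂_3, so H_2 ≅ 0.

As a check, the Euler characteristic is 9 − 27 + 18 = 0, which agrees with 1 − 1 + 0 = 0.

Hence the Betti numbers are b_0 = 1, b_1 = 1, b_2 = 0.

b_0 = 1, b_1 = 1, b_2 = 0.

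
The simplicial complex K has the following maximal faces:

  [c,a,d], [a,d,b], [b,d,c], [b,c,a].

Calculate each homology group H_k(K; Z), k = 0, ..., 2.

H_0 = Z,  H_1 = 0,  H_2 = Z.

Take the total order a < b < c < d on the vertex set. Then K (dimension 2) consists of the simplices:

  0-simplices (4): a, b, c, d
  1-simplices (6): ab, ac, ad, bc, bd, cd
  2-simplices (4): abc, abd, acd, bcd

so the chain groups are C_0 ≅ Z^4, C_1 ≅ Z^6, C_2 ≅ Z^4.

Boundary ∂_1: C_1 → C_0 maps an edge to its endpoints' difference, ∂[p,q] = q − p. For instance
  ∂bc = c − b.
The resulting 4×6 matrix has rank 3, and its Smith normal form has invariant factors (1,1,1).

The boundary map ∂_2: C_2 → C_1 sends each 2-simplex [p,q,r] to [q,r] − [p,r] + [p,q]. For instance
  ∂acd = cd − ad + ac,
  ∂abc = bc − ac + ab.
The resulting 6×4 matrix has rank 3, and its Smith normal form has invariant factors (1,1,1).

Now H_k = ker ∂_k / im ∂_{k+1}, so:

  H_0: rank C_0 − rank ∂_1 = 4 − 3 = 1, and the invariant factors of ∂_1 are all 1, so H_0 = Z.
  H_1: rank ker ∂_1 − rank ∂_2 = (6 − 3) − 3 = 0, and the invariant factors of ∂_2 are all 1, so H_1 = 0.
  H_2: rank ker ∂_2 − rank ∂_3 = (4 − 3) − 0 = 1, and there is no ∂_3, so H_2 = Z.

(K is a triangulation of the 2-sphere S^2.)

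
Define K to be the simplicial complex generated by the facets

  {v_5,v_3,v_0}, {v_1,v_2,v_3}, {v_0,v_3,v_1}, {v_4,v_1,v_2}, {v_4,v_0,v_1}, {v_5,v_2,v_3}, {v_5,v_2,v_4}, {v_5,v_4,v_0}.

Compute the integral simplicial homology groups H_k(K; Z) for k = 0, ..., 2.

We work with the vertex ordering v_0 < v_1 < v_2 < v_3 < v_4 < v_5. The simplices of K, each written with vertices in increasing order, are:

  0-simplices (6): [v_0], [v_1], [v_2], [v_3], [v_4], [v_5]
  1-simplices (12): [v_0,v_1], [v_0,v_3], [v_0,v_4], [v_0,v_5], [v_1,v_2], [v_1,v_3], [v_1,v_4], [v_2,v_3], [v_2,v_4], [v_2,v_5], [v_3,v_5], [v_4,v_5]
  2-simplices (8): [v_0,v_1,v_3], [v_0,v_1,v_4], [v_0,v_3,v_5], [v_0,v_4,v_5], [v_1,v_2,v_3], [v_1,v_2,v_4], [v_2,v_3,v_5], [v_2,v_4,v_5]

so the chain groups are C_0 ≅ Z^6, C_1 ≅ Z^12, C_2 ≅ Z^8.

∂_1: C_1 → C_0 maps an edge to its endpoints' difference, ∂[p,q] = q − p.
This gives a 6×12 integer matrix of rank 5; reducing to Smith normal form yields diagonal entries (1,1,1,1,1).

∂_2: C_2 → C_1 maps a triangle to the signed sum of its edges. For instance
  ∂[v_1,v_2,v_4] = [v_2,v_4] − [v_1,v_4] + [v_1,v_2],
  ∂[v_2,v_3,v_5] = [v_3,v_5] − [v_2,v_5] + [v_2,v_3].
As a 12×8 matrix over Z this has rank 7, with invariant factors (1,1,1,1,1,1,1).

From H_k ≅ ker(∂_k) / im(∂_{k+1}) we obtain:

  H_0: rank C_0 − rank ∂_1 = 6 − 5 = 1, and the invariant factors of ∂_1 are all 1, so H_0 = Z.
  H_1: rank ker ∂_1 − rank ∂_2 = (12 − 5) − 7 = 0, and the invariant factors of ∂_2 are all 1, so H_1 = 0.
  H_2: rank ker ∂_2 − rank ∂_3 = (8 − 7) − 0 = 1, and there is no ∂_3, so H_2 = Z.

(K is a triangulation of the 2-sphere S^2.)

H_0 ≅ Z,  H_1 = 0,  H_2 ≅ Z.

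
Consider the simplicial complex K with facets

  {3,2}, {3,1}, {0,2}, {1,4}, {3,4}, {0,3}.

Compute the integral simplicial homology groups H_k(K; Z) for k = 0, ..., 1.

H_0 = Z,  H_1 = Z^2.

K has 5 vertices, 6 edges.
rank ∂_0 = 0, rank ∂_1 = 4 ⇒ b_0 = 5 − 0 − 4 = 1; all invariant factors of ∂_1 are 1 so no torsion. So H_0 ≅ Z.
rank ∂_1 = 4, rank ∂_2 = 0 ⇒ b_1 = 6 − 4 − 0 = 2. So H_1 ≅ Z^2.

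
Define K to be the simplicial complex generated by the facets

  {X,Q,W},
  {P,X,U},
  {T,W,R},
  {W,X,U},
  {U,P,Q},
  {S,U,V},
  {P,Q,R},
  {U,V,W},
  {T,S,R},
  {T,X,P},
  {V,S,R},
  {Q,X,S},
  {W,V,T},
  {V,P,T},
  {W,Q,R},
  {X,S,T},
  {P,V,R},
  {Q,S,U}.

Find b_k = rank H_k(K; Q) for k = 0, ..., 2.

b_0 = 1, b_1 = 1, b_2 = 0.

Take the total order P < Q < R < S < T < U < V < W < X on the vertex set. Then K (dimension 2) consists of the simplices:

  0-simplices (9): P, Q, R, S, T, U, V, W, X
  1-simplices (27): PQ, PR, PT, PU, PV, PX, QR, QS, QU, QW, QX, RS, RT, RV, RW, ST, SU, SV, SX, TV, TW, TX, UV, UW, UX, VW, WX
  2-simplices (18): PQR, PQU, PRV, PTV, PTX, PUX, QRW, QSU, QSX, QWX, RST, RSV, RTW, STX, SUV, TVW, UVW, UWX

Hence C_0 ≅ Z^9, C_1 ≅ Z^27, C_2 ≅ Z^18.

∂_1: C_1 → C_0 sends each edge [p,q] (with p < q) to q − p. For instance
  ∂ST = T − S.
The resulting 9×27 matrix has rank 8, and its Smith normal form has invariant factors (1,1,1,1,1,1,1,1).

Boundary ∂_2: C_2 → C_1 acts by ∂[p,q,r] = [q,r] − [p,r] + [p,q]. For instance
  ∂PTV = TV − PV + PT,
  ∂UVW = VW − UW + UV.
The resulting 27×18 matrix has rank 18, and its Smith normal form has invariant factors (1,1,1,1,1,1,1,1,1,1,1,1,1,1,1,1,1,2).

Now H_k = ker ∂_k / im ∂_{k+1}, so:

  H_0: rank C_0 − rank ∂_1 = 9 − 8 = 1, and the invariant factors of ∂_1 are all 1, so H_0 = Z.
  H_1: rank ker ∂_1 − rank ∂_2 = (27 − 8) − 18 = 1, and ∂_2 has invariant factor 2 > 1, so H_1 = Z ⊕ Z/2Z.
  H_2: rank ker ∂_2 − rank ∂_3 = (18 − 18) − 0 = 0, and there is no ∂_3, so H_2 = 0.

(K is a triangulation of the Klein bottle.)

Hence the Betti numbers are b_0 = 1, b_1 = 1, b_2 = 0.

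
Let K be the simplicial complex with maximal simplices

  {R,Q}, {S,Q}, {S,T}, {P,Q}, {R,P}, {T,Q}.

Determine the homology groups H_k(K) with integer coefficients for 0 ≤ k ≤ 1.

H_0 = Z,  H_1 = Z^2.

Take the total order P < Q < R < S < T on the vertex set. Then K (dimension 1) consists of the simplices:

  0-simplices (5): P, Q, R, S, T
  1-simplices (6): PQ, PR, QR, QS, QT, ST

giving chain groups C_0 ≅ Z^5, C_1 ≅ Z^6.

Boundary ∂_1: C_1 → C_0 maps an edge to its endpoints' difference, ∂[p,q] = q − p.
The 5×6 boundary matrix has rank 4 and Smith normal form diag(1,1,1,1).

From H_k ≅ ker(∂_k) / im(∂_{k+1}) we obtain:

  H_0: rank C_0 − rank ∂_1 = 5 − 4 = 1, and the invariant factors of ∂_1 are all 1, so H_0 ≅ Z.
  H_1: rank ker ∂_1 − rank ∂_2 = (6 − 4) − 0 = 2, and there is no ∂_2, so H_1 ≅ Z^2.

As a check, the Euler characteristic is 5 − 6 = -1, which agrees with 1 − 2 = -1.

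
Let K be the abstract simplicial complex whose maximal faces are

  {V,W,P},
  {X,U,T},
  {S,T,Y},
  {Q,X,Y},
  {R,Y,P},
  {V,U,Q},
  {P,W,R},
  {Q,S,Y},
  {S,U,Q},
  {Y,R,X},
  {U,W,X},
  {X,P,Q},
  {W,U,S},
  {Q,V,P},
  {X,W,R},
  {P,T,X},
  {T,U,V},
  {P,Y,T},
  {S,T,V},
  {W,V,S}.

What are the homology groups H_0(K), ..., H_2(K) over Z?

Fix the vertex order P < Q < R < S < T < U < V < W < X < Y and write every simplex with vertices in increasing order. Then dim K = 2 and the simplices of K are:

  0-simplices (10): P, Q, R, S, T, U, V, W, X, Y
  1-simplices (30): PQ, PR, PT, PV, PW, PX, PY, QS, QU, QV, QX, QY, RW, RX, RY, ST, SU, SV, SW, SY, TU, TV, TX, TY, UV, UW, UX, VW, WX, XY
  2-simplices (20): PQV, PQX, PRW, PRY, PTX, PTY, PVW, QSU, QSY, QUV, QXY, RWX, RXY, STV, STY, SUW, SVW, TUV, TUX, UWX

so the chain groups are C_0 ≅ Z^10, C_1 ≅ Z^30, C_2 ≅ Z^20.

Boundary ∂_1: C_1 → C_0 sends each edge [p,q] (with p < q) to q − p. For instance
  ∂XY = Y − X.
As a 10×30 matrix over Z this has rank 9, with invariant factors (1,1,1,1,1,1,1,1,1).

Boundary ∂_2: C_2 → C_1 sends each 2-simplex [p,q,r] to [q,r] − [p,r] + [p,q]. For instance
  ∂TUV = UV − TV + TU,
  ∂QSY = SY − QY + QS.
The 30×20 boundary matrix has rank 20 and Smith normal form diag(1,1,1,1,1,1,1,1,1,1,1,1,1,1,1,1,1,1,1,2).

Computing H_k = (kernel of ∂_k) / (image of ∂_{k+1}):

  H_0: rank C_0 − rank ∂_1 = 10 − 9 = 1, and the invariant factors of ∂_1 are all 1, so H_0 ≅ Z.
  H_1: rank ker ∂_1 − rank ∂_2 = (30 − 9) − 20 = 1, and ∂_2 has invariant factor 2 > 1, so H_1 ≅ Z ⊕ Z_2.
  H_2: rank ker ∂_2 − rank ∂_3 = (20 − 20) − 0 = 0, and there is no ∂_3, so H_2 ≅ 0.

H_0 = Z,  H_1 = Z ⊕ Z_2,  H_2 = 0.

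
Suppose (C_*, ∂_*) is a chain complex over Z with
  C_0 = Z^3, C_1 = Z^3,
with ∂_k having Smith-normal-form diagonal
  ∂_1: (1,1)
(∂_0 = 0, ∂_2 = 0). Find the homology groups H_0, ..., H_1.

H_0: b_0 = 3 − 0 − 2 = 1; torsion from ∂_1 factors > 1: none. So H_0 ≅ Z.
H_1: b_1 = 3 − 2 − 0 = 1; torsion from ∂_2 factors > 1: none. So H_1 ≅ Z.

H_0 ≅ Z,  H_1 ≅ Z.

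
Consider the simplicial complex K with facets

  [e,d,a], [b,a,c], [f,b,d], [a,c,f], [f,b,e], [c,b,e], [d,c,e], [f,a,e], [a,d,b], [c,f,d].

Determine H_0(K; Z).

H_0 ≅ Z.

K has 6 vertices, 15 edges, 10 triangles.
rank ∂_0 = 0, rank ∂_1 = 5 ⇒ b_0 = 6 − 0 − 5 = 1; all invariant factors of ∂_1 are 1 so no torsion. So H_0 = Z.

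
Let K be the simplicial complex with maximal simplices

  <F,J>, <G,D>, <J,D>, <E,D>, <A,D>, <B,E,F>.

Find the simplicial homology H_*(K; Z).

Take the total order A < B < D < E < F < G < J on the vertex set. Then K (dimension 2) consists of the simplices:

  0-simplices (7): A, B, D, E, F, G, J
  1-simplices (8): AD, BE, BF, DE, DG, DJ, EF, FJ
  2-simplices (1): BEF

Hence C_0 ≅ Z^7, C_1 ≅ Z^8, C_2 ≅ Z^1.

The boundary map ∂_1: C_1 → C_0 maps an edge to its endpoints' difference, ∂[p,q] = q − p. For instance
  ∂DG = G − D.
As a 7×8 matrix over Z this has rank 6, with invariant factors (1,1,1,1,1,1).

∂_2: C_2 → C_1 sends each 2-simplex [p,q,r] to [q,r] − [p,r] + [p,q]. For instance
  ∂BEF = EF − BF + BE.
As a 8×1 matrix over Z this has rank 1, with invariant factors (1).

Now H_k = ker ∂_k / im ∂_{k+1}, so:

  H_0: rank C_0 − rank ∂_1 = 7 − 6 = 1, and the invariant factors of ∂_1 are all 1, so H_0 ≅ Z.
  H_1: rank ker ∂_1 − rank ∂_2 = (8 − 6) − 1 = 1, and the invariant factors of ∂_2 are all 1, so H_1 ≅ Z.
  H_2: rank ker ∂_2 − rank ∂_3 = (1 − 1) − 0 = 0, and there is no ∂_3, so H_2 ≅ 0.

As a check, the Euler characteristic is 7 − 8 + 1 = 0, which agrees with 1 − 1 + 0 = 0.

H_0 = Z,  H_1 = Z,  H_2 = 0.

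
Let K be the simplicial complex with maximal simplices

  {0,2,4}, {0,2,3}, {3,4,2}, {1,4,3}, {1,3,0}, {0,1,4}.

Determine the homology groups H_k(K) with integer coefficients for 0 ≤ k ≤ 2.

Fix the vertex order 0 < 1 < 2 < 3 < 4 and write every simplex with vertices in increasing order. Then dim K = 2 and the simplices of K are:

  0-simplices (5): [0], [1], [2], [3], [4]
  1-simplices (9): [0,1], [0,2], [0,3], [0,4], [1,3], [1,4], [2,3], [2,4], [3,4]
  2-simplices (6): [0,1,3], [0,1,4], [0,2,3], [0,2,4], [1,3,4], [2,3,4]

Hence C_0 ≅ Z^5, C_1 ≅ Z^9, C_2 ≅ Z^6.

Boundary ∂_1: C_1 → C_0 maps an edge to its endpoints' difference, ∂[p,q] = q − p.
The resulting 5×9 matrix has rank 4, and its Smith normal form has invariant factors (1,1,1,1).

The boundary map ∂_2: C_2 → C_1 acts by ∂[p,q,r] = [q,r] − [p,r] + [p,q]. For instance
  ∂[0,2,3] = [2,3] − [0,3] + [0,2],
  ∂[0,2,4] = [2,4] − [0,4] + [0,2].
The 9×6 boundary matrix has rank 5 and Smith normal form diag(1,1,1,1,1).

Now H_k = ker ∂_k / im ∂_{k+1}, so:

  H_0: rank C_0 − rank ∂_1 = 5 − 4 = 1, and the invariant factors of ∂_1 are all 1, so H_0 ≅ Z.
  H_1: rank ker ∂_1 − rank ∂_2 = (9 − 4) − 5 = 0, and the invariant factors of ∂_2 are all 1, so H_1 ≅ 0.
  H_2: rank ker ∂_2 − rank ∂_3 = (6 − 5) − 0 = 1, and there is no ∂_3, so H_2 ≅ Z.

As a check, the Euler characteristic is 5 − 9 + 6 = 2, which agrees with 1 − 0 + 1 = 2.

H_0 = Z,  H_1 = 0,  H_2 = Z.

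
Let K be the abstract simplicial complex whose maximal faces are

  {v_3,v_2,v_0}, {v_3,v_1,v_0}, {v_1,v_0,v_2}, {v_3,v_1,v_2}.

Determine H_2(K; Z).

Take the total order v_0 < v_1 < v_2 < v_3 on the vertex set. Then K (dimension 2) consists of the simplices:

  0-simplices (4): [v_0], [v_1], [v_2], [v_3]
  1-simplices (6): [v_0,v_1], [v_0,v_2], [v_0,v_3], [v_1,v_2], [v_1,v_3], [v_2,v_3]
  2-simplices (4): [v_0,v_1,v_2], [v_0,v_1,v_3], [v_0,v_2,v_3], [v_1,v_2,v_3]

so the chain groups are C_0 ≅ Z^4, C_1 ≅ Z^6, C_2 ≅ Z^4.

∂_1: C_1 → C_0 sends each edge [p,q] (with p < q) to q − p.
The 4×6 boundary matrix has rank 3 and Smith normal form diag(1,1,1).

∂_2: C_2 → C_1 sends each 2-simplex [p,q,r] to [q,r] − [p,r] + [p,q]. For instance
  ∂[v_0,v_2,v_3] = [v_2,v_3] − [v_0,v_3] + [v_0,v_2],
  ∂[v_0,v_1,v_3] = [v_1,v_3] − [v_0,v_3] + [v_0,v_1].
The resulting 6×4 matrix has rank 3, and its Smith normal form has invariant factors (1,1,1).

Computing H_k = (kernel of ∂_k) / (image of ∂_{k+1}):

  H_2: rank ker ∂_2 − rank ∂_3 = (4 − 3) − 0 = 1, and there is no ∂_3, so H_2 = Z.

H_2 ≅ Z.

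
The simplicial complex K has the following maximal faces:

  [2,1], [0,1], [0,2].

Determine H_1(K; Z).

H_1 = Z.

K has 3 vertices, 3 edges.
rank ∂_1 = 2, rank ∂_2 = 0 ⇒ b_1 = 3 − 2 − 0 = 1. So H_1 ≅ Z.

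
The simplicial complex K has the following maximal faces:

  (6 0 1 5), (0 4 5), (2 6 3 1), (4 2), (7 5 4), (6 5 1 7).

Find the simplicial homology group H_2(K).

We work with the vertex ordering 0 < 1 < 2 < 3 < 4 < 5 < 6 < 7. The simplices of K, each written with vertices in increasing order, are:

  0-simplices (8): [0], [1], [2], [3], [4], [5], [6], [7]
  1-simplices (18): [0,1], [0,4], [0,5], [0,6], [1,2], [1,3], [1,5], [1,6], [1,7], [2,3], [2,4], [2,6], [3,6], [4,5], [4,7], [5,6], [5,7], [6,7]
  2-simplices (13): [0,1,5], [0,1,6], [0,4,5], [0,5,6], [1,2,3], [1,2,6], [1,3,6], [1,5,6], [1,5,7], [1,6,7], [2,3,6], [4,5,7], [5,6,7]
  3-simplices (3): [0,1,5,6], [1,2,3,6], [1,5,6,7]

Hence C_0 ≅ Z^8, C_1 ≅ Z^18, C_2 ≅ Z^13, C_3 ≅ Z^3.

Boundary ∂_1: C_1 → C_0 maps an edge to its endpoints' difference, ∂[p,q] = q − p.
The resulting 8×18 matrix has rank 7, and its Smith normal form has invariant factors (1,1,1,1,1,1,1).

∂_2: C_2 → C_1 acts by ∂[p,q,r] = [q,r] − [p,r] + [p,q]. For instance
  ∂[1,5,7] = [5,7] − [1,7] + [1,5],
  ∂[2,3,6] = [3,6] − [2,6] + [2,3].
The 18×13 boundary matrix has rank 10 and Smith normal form diag(1,1,1,1,1,1,1,1,1,1).

The boundary map ∂_3: C_3 → C_2 sends each 3-simplex σ to the alternating sum Σ_i (−1)^i (σ with its i-th vertex removed). For instance
  ∂[0,1,5,6] = [1,5,6] − [0,5,6] + [0,1,6] − [0,1,5],
  ∂[1,2,3,6] = [2,3,6] − [1,3,6] + [1,2,6] − [1,2,3].
As a 13×3 matrix over Z this has rank 3, with invariant factors (1,1,1).

Reading off H_k = ker ∂_k / im ∂_{k+1}:

  H_2: rank ker ∂_2 − rank ∂_3 = (13 − 10) − 3 = 0, and the invariant factors of ∂_3 are all 1, so H_2 ≅ 0.

H_2 ≅ 0.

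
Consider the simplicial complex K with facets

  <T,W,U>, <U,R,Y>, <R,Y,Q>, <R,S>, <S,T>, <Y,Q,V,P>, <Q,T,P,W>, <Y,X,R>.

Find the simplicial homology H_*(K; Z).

Fix the vertex order P < Q < R < S < T < U < V < W < X < Y and write every simplex with vertices in increasing order. Then dim K = 3 and the simplices of K are:

  0-simplices (10): P, Q, R, S, T, U, V, W, X, Y
  1-simplices (21): PQ, PT, PV, PW, PY, QR, QT, QV, QW, QY, RS, RU, RX, RY, ST, TU, TW, UW, UY, VY, XY
  2-simplices (12): PQT, PQV, PQW, PQY, PTW, PVY, QRY, QTW, QVY, RUY, RXY, TUW
  3-simplices (2): PQTW, PQVY

giving chain groups C_0 ≅ Z^10, C_1 ≅ Z^21, C_2 ≅ Z^12, C_3 ≅ Z^2.

The boundary map ∂_1: C_1 → C_0 maps an edge to its endpoints' difference, ∂[p,q] = q − p. For instance
  ∂QY = Y − Q.
The resulting 10×21 matrix has rank 9, and its Smith normal form has invariant factors (1,1,1,1,1,1,1,1,1).

∂_2: C_2 → C_1 acts by ∂[p,q,r] = [q,r] − [p,r] + [p,q]. For instance
  ∂QVY = VY − QY + QV,
  ∂PVY = VY − PY + PV.
As a 21×12 matrix over Z this has rank 10, with invariant factors (1,1,1,1,1,1,1,1,1,1).

Boundary ∂_3: C_3 → C_2 sends each 3-simplex σ to the alternating sum Σ_i (−1)^i (σ with its i-th vertex removed). For instance
  ∂PQVY = QVY − PVY + PQY − PQV,
  ∂PQTW = QTW − PTW + PQW − PQT.
The resulting 12×2 matrix has rank 2, and its Smith normal form has invariant factors (1,1).

Computing H_k = (kernel of ∂_k) / (image of ∂_{k+1}):

  H_0: rank C_0 − rank ∂_1 = 10 − 9 = 1, and the invariant factors of ∂_1 are all 1, so H_0 ≅ Z.
  H_1: rank ker ∂_1 − rank ∂_2 = (21 − 9) − 10 = 2, and the invariant factors of ∂_2 are all 1, so H_1 ≅ Z^2.
  H_2: rank ker ∂_2 − rank ∂_3 = (12 − 10) − 2 = 0, and the invariant factors of ∂_3 are all 1, so H_2 ≅ 0.
  H_3: rank ker ∂_3 − rank ∂_4 = (2 − 2) − 0 = 0, and there is no ∂_4, so H_3 ≅ 0.

H_0 = Z,  H_1 = Z^2,  H_2 = 0,  H_3 = 0.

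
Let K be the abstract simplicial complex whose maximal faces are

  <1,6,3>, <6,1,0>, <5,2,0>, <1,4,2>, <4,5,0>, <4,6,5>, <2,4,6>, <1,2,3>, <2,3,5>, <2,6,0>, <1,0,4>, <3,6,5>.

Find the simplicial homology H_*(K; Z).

We work with the vertex ordering 0 < 1 < 2 < 3 < 4 < 5 < 6. The simplices of K, each written with vertices in increasing order, are:

  0-simplices (7): [0], [1], [2], [3], [4], [5], [6]
  1-simplices (18): [0,1], [0,2], [0,4], [0,5], [0,6], [1,2], [1,3], [1,4], [1,6], [2,3], [2,4], [2,5], [2,6], [3,5], [3,6], [4,5], [4,6], [5,6]
  2-simplices (12): [0,1,4], [0,1,6], [0,2,5], [0,2,6], [0,4,5], [1,2,3], [1,2,4], [1,3,6], [2,3,5], [2,4,6], [3,5,6], [4,5,6]

Hence C_0 ≅ Z^7, C_1 ≅ Z^18, C_2 ≅ Z^12.

Boundary ∂_1: C_1 → C_0 sends each edge [p,q] (with p < q) to q − p.
The 7×18 boundary matrix has rank 6 and Smith normal form diag(1,1,1,1,1,1).

Boundary ∂_2: C_2 → C_1 acts by ∂[p,q,r] = [q,r] − [p,r] + [p,q]. For instance
  ∂[2,4,6] = [4,6] − [2,6] + [2,4],
  ∂[4,5,6] = [5,6] − [4,6] + [4,5].
The resulting 18×12 matrix has rank 12, and its Smith normal form has invariant factors (1,1,1,1,1,1,1,1,1,1,1,2).

From H_k ≅ ker(∂_k) / im(∂_{k+1}) we obtain:

  H_0: rank C_0 − rank ∂_1 = 7 − 6 = 1, and the invariant factors of ∂_1 are all 1, so H_0 ≅ Z.
  H_1: rank ker ∂_1 − rank ∂_2 = (18 − 6) − 12 = 0, and ∂_2 has invariant factor 2 > 1, so H_1 ≅ Z/2.
  H_2: rank ker ∂_2 − rank ∂_3 = (12 − 12) − 0 = 0, and there is no ∂_3, so H_2 ≅ 0.

H_0 ≅ Z,  H_1 ≅ Z/2,  H_2 = 0.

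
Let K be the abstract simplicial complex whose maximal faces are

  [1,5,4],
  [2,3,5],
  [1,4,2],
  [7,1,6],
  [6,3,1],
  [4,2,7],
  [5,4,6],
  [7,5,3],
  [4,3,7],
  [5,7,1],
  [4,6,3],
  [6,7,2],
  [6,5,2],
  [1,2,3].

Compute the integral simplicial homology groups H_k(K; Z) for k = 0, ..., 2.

H_0 ≅ Z,  H_1 ≅ Z^2,  H_2 ≅ Z.

Take the total order 1 < 2 < 3 < 4 < 5 < 6 < 7 on the vertex set. Then K (dimension 2) consists of the simplices:

  0-simplices (7): [1], [2], [3], [4], [5], [6], [7]
  1-simplices (21): [1,2], [1,3], [1,4], [1,5], [1,6], [1,7], [2,3], [2,4], [2,5], [2,6], [2,7], [3,4], [3,5], [3,6], [3,7], [4,5], [4,6], [4,7], [5,6], [5,7], [6,7]
  2-simplices (14): [1,2,3], [1,2,4], [1,3,6], [1,4,5], [1,5,7], [1,6,7], [2,3,5], [2,4,7], [2,5,6], [2,6,7], [3,4,6], [3,4,7], [3,5,7], [4,5,6]

so the chain groups are C_0 ≅ Z^7, C_1 ≅ Z^21, C_2 ≅ Z^14.

∂_1: C_1 → C_0 maps an edge to its endpoints' difference, ∂[p,q] = q − p. For instance
  ∂[6,7] = [7] − [6].
This gives a 7×21 integer matrix of rank 6; reducing to Smith normal form yields diagonal entries (1,1,1,1,1,1).

The boundary map ∂_2: C_2 → C_1 acts by ∂[p,q,r] = [q,r] − [p,r] + [p,q]. For instance
  ∂[3,5,7] = [5,7] − [3,7] + [3,5],
  ∂[1,6,7] = [6,7] − [1,7] + [1,6].
The resulting 21×14 matrix has rank 13, and its Smith normal form has invariant factors (1,1,1,1,1,1,1,1,1,1,1,1,1).

From H_k ≅ ker(∂_k) / im(∂_{k+1}) we obtain:

  H_0: rank C_0 − rank ∂_1 = 7 − 6 = 1, and the invariant factors of ∂_1 are all 1, so H_0 ≅ Z.
  H_1: rank ker ∂_1 − rank ∂_2 = (21 − 6) − 13 = 2, and the invariant factors of ∂_2 are all 1, so H_1 ≅ Z^2.
  H_2: rank ker ∂_2 − rank ∂_3 = (14 − 13) − 0 = 1, and there is no ∂_3, so H_2 ≅ Z.

As a check, the Euler characteristic is 7 − 21 + 14 = 0, which agrees with 1 − 2 + 1 = 0.
(K is a triangulation of the torus T^2.)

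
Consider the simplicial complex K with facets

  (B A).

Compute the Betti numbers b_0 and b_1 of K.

b_0 = 1, b_1 = 0.

Fix the vertex order A < B and write every simplex with vertices in increasing order. Then dim K = 1 and the simplices of K are:

  0-simplices (2): A, B
  1-simplices (1): AB

giving chain groups C_0 ≅ Z^2, C_1 ≅ Z^1.

Boundary ∂_1: C_1 → C_0 is given by ∂[p,q] = [q] − [p].
As a 2×1 matrix over Z this has rank 1, with invariant factors (1).

Reading off H_k = ker ∂_k / im ∂_{k+1}:

  H_0: rank C_0 − rank ∂_1 = 2 − 1 = 1, and the invariant factors of ∂_1 are all 1, so H_0 ≅ Z.
  H_1: rank ker ∂_1 − rank ∂_2 = (1 − 1) − 0 = 0, and there is no ∂_2, so H_1 ≅ 0.

(K is a triangulation of the 1-simplex.)

Hence the Betti numbers are b_0 = 1, b_1 = 0.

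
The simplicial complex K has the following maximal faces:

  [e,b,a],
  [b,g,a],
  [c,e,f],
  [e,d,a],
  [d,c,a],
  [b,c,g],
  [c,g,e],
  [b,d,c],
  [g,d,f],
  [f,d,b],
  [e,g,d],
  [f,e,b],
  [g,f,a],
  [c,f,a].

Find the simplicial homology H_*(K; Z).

H_0 = Z,  H_1 = Z^2,  H_2 = Z.

Take the total order a < b < c < d < e < f < g on the vertex set. Then K (dimension 2) consists of the simplices:

  0-simplices (7): a, b, c, d, e, f, g
  1-simplices (21): ab, ac, ad, ae, af, ag, bc, bd, be, bf, bg, cd, ce, cf, cg, de, df, dg, ef, eg, fg
  2-simplices (14): abe, abg, acd, acf, ade, afg, bcd, bcg, bdf, bef, cef, ceg, deg, dfg

Hence C_0 ≅ Z^7, C_1 ≅ Z^21, C_2 ≅ Z^14.

Boundary ∂_1: C_1 → C_0 sends each edge [p,q] (with p < q) to q − p. For instance
  ∂ae = e − a.
This gives a 7×21 integer matrix of rank 6; reducing to Smith normal form yields diagonal entries (1,1,1,1,1,1).

Boundary ∂_2: C_2 → C_1 maps a triangle to the signed sum of its edges. For instance
  ∂bcd = cd − bd + bc,
  ∂bef = ef − bf + be.
The 21×14 boundary matrix has rank 13 and Smith normal form diag(1,1,1,1,1,1,1,1,1,1,1,1,1).

Computing H_k = (kernel of ∂_k) / (image of ∂_{k+1}):

  H_0: rank C_0 − rank ∂_1 = 7 − 6 = 1, and the invariant factors of ∂_1 are all 1, so H_0 = Z.
  H_1: rank ker ∂_1 − rank ∂_2 = (21 − 6) − 13 = 2, and the invariant factors of ∂_2 are all 1, so H_1 = Z^2.
  H_2: rank ker ∂_2 − rank ∂_3 = (14 − 13) − 0 = 1, and there is no ∂_3, so H_2 = Z.

As a check, the Euler characteristic is 7 − 21 + 14 = 0, which agrees with 1 − 2 + 1 = 0.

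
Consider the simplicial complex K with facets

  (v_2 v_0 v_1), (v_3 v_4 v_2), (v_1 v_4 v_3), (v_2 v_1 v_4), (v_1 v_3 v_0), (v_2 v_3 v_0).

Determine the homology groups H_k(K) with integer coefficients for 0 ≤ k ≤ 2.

H_0 = Z,  H_1 = 0,  H_2 = Z.

Take the total order v_0 < v_1 < v_2 < v_3 < v_4 on the vertex set. Then K (dimension 2) consists of the simplices:

  0-simplices (5): [v_0], [v_1], [v_2], [v_3], [v_4]
  1-simplices (9): [v_0,v_1], [v_0,v_2], [v_0,v_3], [v_1,v_2], [v_1,v_3], [v_1,v_4], [v_2,v_3], [v_2,v_4], [v_3,v_4]
  2-simplices (6): [v_0,v_1,v_2], [v_0,v_1,v_3], [v_0,v_2,v_3], [v_1,v_2,v_4], [v_1,v_3,v_4], [v_2,v_3,v_4]

so the chain groups are C_0 ≅ Z^5, C_1 ≅ Z^9, C_2 ≅ Z^6.

The boundary map ∂_1: C_1 → C_0 sends each edge [p,q] (with p < q) to q − p.
As a 5×9 matrix over Z this has rank 4, with invariant factors (1,1,1,1).

Boundary ∂_2: C_2 → C_1 sends each 2-simplex [p,q,r] to [q,r] − [p,r] + [p,q]. For instance
  ∂[v_2,v_3,v_4] = [v_3,v_4] − [v_2,v_4] + [v_2,v_3],
  ∂[v_0,v_1,v_3] = [v_1,v_3] − [v_0,v_3] + [v_0,v_1].
The resulting 9×6 matrix has rank 5, and its Smith normal form has invariant factors (1,1,1,1,1).

Reading off H_k = ker ∂_k / im ∂_{k+1}:

  H_0: rank C_0 − rank ∂_1 = 5 − 4 = 1, and the invariant factors of ∂_1 are all 1, so H_0 = Z.
  H_1: rank ker ∂_1 − rank ∂_2 = (9 − 4) − 5 = 0, and the invariant factors of ∂_2 are all 1, so H_1 = 0.
  H_2: rank ker ∂_2 − rank ∂_3 = (6 − 5) − 0 = 1, and there is no ∂_3, so H_2 = Z.

As a check, the Euler characteristic is 5 − 9 + 6 = 2, which agrees with 1 − 0 + 1 = 2.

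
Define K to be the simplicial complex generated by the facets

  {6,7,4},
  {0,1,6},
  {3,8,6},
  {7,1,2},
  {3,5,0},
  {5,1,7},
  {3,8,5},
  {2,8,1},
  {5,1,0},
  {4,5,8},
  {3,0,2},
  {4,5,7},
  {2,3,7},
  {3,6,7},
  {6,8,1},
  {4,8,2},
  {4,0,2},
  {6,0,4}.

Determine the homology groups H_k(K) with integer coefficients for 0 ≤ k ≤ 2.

H_0 ≅ Z,  H_1 ≅ Z^2,  H_2 ≅ Z.

We work with the vertex ordering 0 < 1 < 2 < 3 < 4 < 5 < 6 < 7 < 8. The simplices of K, each written with vertices in increasing order, are:

  0-simplices (9): [0], [1], [2], [3], [4], [5], [6], [7], [8]
  1-simplices (27): (27 of them)
  2-simplices (18): [0,1,5], [0,1,6], [0,2,3], [0,2,4], [0,3,5], [0,4,6], [1,2,7], [1,2,8], [1,5,7], [1,6,8], [2,3,7], [2,4,8], [3,5,8], [3,6,7], [3,6,8], [4,5,7], [4,5,8], [4,6,7]

giving chain groups C_0 ≅ Z^9, C_1 ≅ Z^27, C_2 ≅ Z^18.

Boundary ∂_1: C_1 → C_0 is given by ∂[p,q] = [q] − [p].
The 9×27 boundary matrix has rank 8 and Smith normal form diag(1,1,1,1,1,1,1,1).

Boundary ∂_2: C_2 → C_1 maps a triangle to the signed sum of its edges. For instance
  ∂[3,6,8] = [6,8] − [3,8] + [3,6],
  ∂[3,6,7] = [6,7] − [3,7] + [3,6].
The 27×18 boundary matrix has rank 17 and Smith normal form diag(1,1,1,1,1,1,1,1,1,1,1,1,1,1,1,1,1).

Now H_k = ker ∂_k / im ∂_{k+1}, so:

  H_0: rank C_0 − rank ∂_1 = 9 − 8 = 1, and the invariant factors of ∂_1 are all 1, so H_0 ≅ Z.
  H_1: rank ker ∂_1 − rank ∂_2 = (27 − 8) − 17 = 2, and the invariant factors of ∂_2 are all 1, so H_1 ≅ Z^2.
  H_2: rank ker ∂_2 − rank ∂_3 = (18 − 17) − 0 = 1, and there is no ∂_3, so H_2 ≅ Z.

As a check, the Euler characteristic is 9 − 27 + 18 = 0, which agrees with 1 − 2 + 1 = 0.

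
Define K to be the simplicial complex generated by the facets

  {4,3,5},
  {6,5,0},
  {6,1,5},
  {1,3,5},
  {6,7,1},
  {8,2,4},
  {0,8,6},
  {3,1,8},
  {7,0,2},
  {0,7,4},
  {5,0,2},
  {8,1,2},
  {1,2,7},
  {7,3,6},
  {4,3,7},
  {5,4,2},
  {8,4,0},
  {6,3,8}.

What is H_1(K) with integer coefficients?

H_1 = Z ⊕ Z/2.

Fix the vertex order 0 < 1 < 2 < 3 < 4 < 5 < 6 < 7 < 8 and write every simplex with vertices in increasing order. Then dim K = 2 and the simplices of K are:

  0-simplices (9): [0], [1], [2], [3], [4], [5], [6], [7], [8]
  1-simplices (27): (27 of them)
  2-simplices (18): [0,2,5], [0,2,7], [0,4,7], [0,4,8], [0,5,6], [0,6,8], [1,2,7], [1,2,8], [1,3,5], [1,3,8], [1,5,6], [1,6,7], [2,4,5], [2,4,8], [3,4,5], [3,4,7], [3,6,7], [3,6,8]

giving chain groups C_0 ≅ Z^9, C_1 ≅ Z^27, C_2 ≅ Z^18.

∂_1: C_1 → C_0 maps an edge to its endpoints' difference, ∂[p,q] = q − p. For instance
  ∂[4,8] = [8] − [4].
As a 9×27 matrix over Z this has rank 8, with invariant factors (1,1,1,1,1,1,1,1).

∂_2: C_2 → C_1 maps a triangle to the signed sum of its edges. For instance
  ∂[2,4,5] = [4,5] − [2,5] + [2,4],
  ∂[1,2,7] = [2,7] − [1,7] + [1,2].
The 27×18 boundary matrix has rank 18 and Smith normal form diag(1,1,1,1,1,1,1,1,1,1,1,1,1,1,1,1,1,2).

Now H_k = ker ∂_k / im ∂_{k+1}, so:

  H_1: rank ker ∂_1 − rank ∂_2 = (27 − 8) − 18 = 1, and ∂_2 has invariant factor 2 > 1, so H_1 ≅ Z ⊕ Z/2.

(K is a triangulation of the Klein bottle.)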